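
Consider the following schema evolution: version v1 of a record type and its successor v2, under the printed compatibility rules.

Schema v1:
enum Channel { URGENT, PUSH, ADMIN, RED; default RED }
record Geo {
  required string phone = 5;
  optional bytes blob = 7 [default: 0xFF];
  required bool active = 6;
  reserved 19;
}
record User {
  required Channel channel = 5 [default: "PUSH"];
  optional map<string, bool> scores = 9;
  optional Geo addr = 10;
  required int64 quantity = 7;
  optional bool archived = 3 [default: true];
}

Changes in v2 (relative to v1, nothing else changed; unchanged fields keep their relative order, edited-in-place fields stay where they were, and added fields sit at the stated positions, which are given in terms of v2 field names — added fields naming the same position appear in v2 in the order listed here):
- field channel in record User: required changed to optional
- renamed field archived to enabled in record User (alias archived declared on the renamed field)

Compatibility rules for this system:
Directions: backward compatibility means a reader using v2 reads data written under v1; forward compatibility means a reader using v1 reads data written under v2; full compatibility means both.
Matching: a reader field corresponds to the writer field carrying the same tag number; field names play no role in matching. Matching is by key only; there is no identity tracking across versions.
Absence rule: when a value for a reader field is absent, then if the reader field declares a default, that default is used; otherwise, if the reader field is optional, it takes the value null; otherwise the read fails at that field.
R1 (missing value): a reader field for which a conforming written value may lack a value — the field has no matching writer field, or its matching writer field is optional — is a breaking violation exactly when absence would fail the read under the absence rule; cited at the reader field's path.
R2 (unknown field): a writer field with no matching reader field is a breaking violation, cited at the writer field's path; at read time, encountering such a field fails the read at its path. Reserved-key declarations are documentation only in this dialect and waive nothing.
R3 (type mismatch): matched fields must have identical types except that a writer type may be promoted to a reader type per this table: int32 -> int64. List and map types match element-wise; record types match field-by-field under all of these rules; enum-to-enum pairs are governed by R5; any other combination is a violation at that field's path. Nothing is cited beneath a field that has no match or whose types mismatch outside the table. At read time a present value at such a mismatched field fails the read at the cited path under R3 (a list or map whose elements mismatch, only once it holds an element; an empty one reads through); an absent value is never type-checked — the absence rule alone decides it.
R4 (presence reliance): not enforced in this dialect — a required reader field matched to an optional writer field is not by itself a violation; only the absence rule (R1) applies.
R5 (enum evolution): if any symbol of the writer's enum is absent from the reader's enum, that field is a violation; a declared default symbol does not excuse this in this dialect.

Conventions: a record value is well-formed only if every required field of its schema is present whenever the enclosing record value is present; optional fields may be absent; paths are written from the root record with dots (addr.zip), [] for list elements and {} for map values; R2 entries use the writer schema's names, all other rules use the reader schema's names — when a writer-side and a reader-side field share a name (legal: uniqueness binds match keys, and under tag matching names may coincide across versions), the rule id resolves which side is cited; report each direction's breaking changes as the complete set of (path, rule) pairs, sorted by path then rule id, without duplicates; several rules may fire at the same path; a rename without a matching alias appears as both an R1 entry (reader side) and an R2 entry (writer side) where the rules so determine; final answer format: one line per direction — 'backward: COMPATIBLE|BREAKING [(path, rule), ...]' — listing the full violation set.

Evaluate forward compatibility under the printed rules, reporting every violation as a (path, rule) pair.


each type pair in User: writer, then reader
forward pass over User, reader schema v1, writer schema v2:
  Channel -> Channel, writer optional: channel aligns to channel
  map<string, bool> -> map<string, bool>, writer optional: scores aligns to scores
  Geo -> Geo, writer optional: addr aligns to addr
  int64 -> int64, writer required: quantity aligns to quantity
  bool -> bool, writer optional: archived aligns to enabled
  string -> string, writer required: addr.phone aligns to addr.phone
  bytes -> bytes, writer optional: addr.blob aligns to addr.blob
  bool -> bool, writer required: addr.active aligns to addr.active
  nothing fires on User: forward is COMPATIBLE
checking off the User differences that do not matter here:
  field channel in record User: required changed to optional -> no rule fires on it in User's dialect; the asked verdict holds
  renamed field archived to enabled in record User (alias archived declared on the renamed field) -> no rule fires on it in User's dialect; the asked verdict holds

forward: COMPATIBLE []


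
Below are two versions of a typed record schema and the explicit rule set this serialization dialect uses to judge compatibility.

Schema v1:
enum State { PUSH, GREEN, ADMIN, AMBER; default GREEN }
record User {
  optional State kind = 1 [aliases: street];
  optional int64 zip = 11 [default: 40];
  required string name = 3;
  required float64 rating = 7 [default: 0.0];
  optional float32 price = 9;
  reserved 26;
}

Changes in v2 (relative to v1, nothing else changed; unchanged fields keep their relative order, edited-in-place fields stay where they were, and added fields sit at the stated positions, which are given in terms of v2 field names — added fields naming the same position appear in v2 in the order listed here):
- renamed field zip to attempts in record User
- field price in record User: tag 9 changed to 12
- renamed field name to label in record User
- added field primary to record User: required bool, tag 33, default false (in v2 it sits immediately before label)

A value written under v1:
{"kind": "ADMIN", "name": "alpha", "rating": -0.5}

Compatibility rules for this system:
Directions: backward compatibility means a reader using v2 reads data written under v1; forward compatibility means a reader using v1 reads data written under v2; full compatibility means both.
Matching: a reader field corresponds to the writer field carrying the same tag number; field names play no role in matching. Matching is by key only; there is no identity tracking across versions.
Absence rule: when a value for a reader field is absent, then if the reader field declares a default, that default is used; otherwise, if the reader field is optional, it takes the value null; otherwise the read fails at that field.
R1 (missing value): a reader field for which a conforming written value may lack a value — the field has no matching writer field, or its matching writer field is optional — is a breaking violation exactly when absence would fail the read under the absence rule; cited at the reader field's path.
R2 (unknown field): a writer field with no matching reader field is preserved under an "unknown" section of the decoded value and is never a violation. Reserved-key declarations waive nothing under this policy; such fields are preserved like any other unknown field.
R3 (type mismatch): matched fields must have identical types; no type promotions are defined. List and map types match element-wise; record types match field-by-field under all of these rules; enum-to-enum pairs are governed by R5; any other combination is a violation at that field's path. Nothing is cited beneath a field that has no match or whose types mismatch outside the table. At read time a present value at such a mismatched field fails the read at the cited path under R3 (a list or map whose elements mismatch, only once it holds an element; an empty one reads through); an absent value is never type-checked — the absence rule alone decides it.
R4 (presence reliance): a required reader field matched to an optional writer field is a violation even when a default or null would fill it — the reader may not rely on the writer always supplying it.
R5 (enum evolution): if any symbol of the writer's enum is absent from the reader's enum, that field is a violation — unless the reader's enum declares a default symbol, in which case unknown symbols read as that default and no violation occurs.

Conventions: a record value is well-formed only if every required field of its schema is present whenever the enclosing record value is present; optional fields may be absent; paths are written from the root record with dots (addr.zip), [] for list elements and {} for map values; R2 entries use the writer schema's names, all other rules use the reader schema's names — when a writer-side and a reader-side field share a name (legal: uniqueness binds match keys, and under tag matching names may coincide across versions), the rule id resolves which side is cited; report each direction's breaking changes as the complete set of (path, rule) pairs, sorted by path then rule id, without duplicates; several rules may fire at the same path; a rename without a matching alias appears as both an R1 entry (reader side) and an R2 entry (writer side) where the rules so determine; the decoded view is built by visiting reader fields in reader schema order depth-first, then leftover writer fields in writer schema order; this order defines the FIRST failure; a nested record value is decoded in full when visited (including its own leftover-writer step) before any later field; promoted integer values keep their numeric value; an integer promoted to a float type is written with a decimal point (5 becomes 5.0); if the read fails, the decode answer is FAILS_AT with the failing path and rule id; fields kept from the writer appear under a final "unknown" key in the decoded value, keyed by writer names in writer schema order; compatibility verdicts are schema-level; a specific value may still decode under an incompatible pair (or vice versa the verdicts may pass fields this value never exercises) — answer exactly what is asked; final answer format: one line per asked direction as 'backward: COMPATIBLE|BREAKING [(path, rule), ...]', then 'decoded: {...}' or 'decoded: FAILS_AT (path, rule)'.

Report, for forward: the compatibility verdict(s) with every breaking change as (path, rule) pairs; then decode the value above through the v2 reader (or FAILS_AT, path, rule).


in User below, arrows point writer -> reader
forward on User — v1 reading data written by v2:
  kind <- kind (State -> State, writer optional)
  zip <- attempts (int64 -> int64, writer optional)
  name <- label (string -> string, writer required)
  rating <- rating (float64 -> float64, writer required)
  price: no writer match
  leftover writer field: primary
  leftover writer field: price
  => no violations; forward on User: COMPATIBLE
decode (reader v2):
  kind := "ADMIN"
  attempts := 40 (absent -> default)
  primary := false (absent -> default)
  label := "alpha" (from writer name)
  rating := -0.5
  price := null (absent, optional -> null)
  => decoded: {"kind": "ADMIN", "attempts": 40, "primary": false, "label": "alpha", "rating": -0.5, "price": null}
the other User changes do not affect what is asked:
  field price in record User: tag 9 changed to 12 -> triggers nothing under User's printed rules — same verdict

forward: COMPATIBLE []; decoded: {"kind": "ADMIN", "attempts": 40, "primary": false, "label": "alpha", "rating": -0.5, "price": null}


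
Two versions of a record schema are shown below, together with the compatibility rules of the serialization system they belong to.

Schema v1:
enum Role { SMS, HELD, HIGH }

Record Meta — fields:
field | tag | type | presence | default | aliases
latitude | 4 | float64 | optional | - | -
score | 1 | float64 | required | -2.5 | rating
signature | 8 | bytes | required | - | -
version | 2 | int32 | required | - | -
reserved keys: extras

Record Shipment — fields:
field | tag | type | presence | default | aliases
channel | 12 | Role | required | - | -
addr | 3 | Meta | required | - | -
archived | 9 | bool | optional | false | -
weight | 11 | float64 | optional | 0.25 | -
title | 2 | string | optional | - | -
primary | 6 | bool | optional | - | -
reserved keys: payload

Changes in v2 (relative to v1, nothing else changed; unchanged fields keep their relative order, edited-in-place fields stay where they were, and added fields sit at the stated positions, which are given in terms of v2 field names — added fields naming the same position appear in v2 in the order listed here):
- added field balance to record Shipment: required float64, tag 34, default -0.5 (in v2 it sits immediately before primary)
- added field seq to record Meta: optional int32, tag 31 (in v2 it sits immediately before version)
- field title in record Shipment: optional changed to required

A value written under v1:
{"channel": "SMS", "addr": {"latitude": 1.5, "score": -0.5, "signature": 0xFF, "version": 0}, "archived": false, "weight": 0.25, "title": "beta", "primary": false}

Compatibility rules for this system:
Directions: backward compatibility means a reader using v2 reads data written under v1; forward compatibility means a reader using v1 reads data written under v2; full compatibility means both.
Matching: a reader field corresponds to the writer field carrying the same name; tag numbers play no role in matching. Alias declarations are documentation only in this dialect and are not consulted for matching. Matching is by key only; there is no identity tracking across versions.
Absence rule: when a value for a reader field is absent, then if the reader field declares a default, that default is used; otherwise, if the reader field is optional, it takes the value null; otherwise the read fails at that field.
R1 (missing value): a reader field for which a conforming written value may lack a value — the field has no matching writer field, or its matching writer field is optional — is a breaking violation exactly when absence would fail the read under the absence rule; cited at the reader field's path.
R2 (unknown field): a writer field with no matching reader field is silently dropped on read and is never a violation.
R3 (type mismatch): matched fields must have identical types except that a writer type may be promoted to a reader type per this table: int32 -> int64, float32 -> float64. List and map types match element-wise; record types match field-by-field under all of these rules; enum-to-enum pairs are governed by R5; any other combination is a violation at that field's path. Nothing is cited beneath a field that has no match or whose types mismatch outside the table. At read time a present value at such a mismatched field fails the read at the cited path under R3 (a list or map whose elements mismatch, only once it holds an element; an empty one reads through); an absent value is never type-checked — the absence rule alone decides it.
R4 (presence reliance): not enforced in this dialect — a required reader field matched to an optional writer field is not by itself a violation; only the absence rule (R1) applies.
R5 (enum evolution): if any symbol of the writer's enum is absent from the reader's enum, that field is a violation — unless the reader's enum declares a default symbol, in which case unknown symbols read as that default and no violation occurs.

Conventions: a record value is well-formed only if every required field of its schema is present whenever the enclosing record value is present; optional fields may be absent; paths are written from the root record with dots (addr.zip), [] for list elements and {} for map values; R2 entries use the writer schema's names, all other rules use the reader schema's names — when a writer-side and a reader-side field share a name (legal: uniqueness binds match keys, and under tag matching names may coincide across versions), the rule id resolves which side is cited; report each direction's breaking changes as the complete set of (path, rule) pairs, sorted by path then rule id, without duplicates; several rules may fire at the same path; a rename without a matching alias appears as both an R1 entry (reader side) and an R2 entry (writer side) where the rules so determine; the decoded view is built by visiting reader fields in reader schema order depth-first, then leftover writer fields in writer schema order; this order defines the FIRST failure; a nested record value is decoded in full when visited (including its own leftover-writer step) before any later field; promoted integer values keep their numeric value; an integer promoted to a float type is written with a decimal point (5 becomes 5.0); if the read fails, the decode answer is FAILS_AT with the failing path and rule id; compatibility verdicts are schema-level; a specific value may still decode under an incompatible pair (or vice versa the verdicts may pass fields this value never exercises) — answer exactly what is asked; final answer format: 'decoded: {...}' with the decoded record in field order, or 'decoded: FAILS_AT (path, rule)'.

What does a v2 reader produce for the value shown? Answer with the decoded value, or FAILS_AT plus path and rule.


decoded: {"channel": "SMS", "addr": {"latitude": 1.5, "score": -0.5, "signature": 0xFF, "seq": null, "version": 0}, "archived": false, "weight": 0.25, "title": "beta", "balance": -0.5, "primary": false}

each type pair in Shipment: writer, then reader
migrating the Shipment value to v2:
  channel := "SMS"
  addr.latitude := 1.5
  addr.score := -0.5
  addr.signature := 0xFF
  addr.seq := null (not supplied -> null)
  addr.version := 0
  archived := false
  weight := 0.25
  title := "beta"
  balance := -0.5 (no value, default fills)
  primary := false
  => decoded: {"channel": "SMS", "addr": {"latitude": 1.5, "score": -0.5, "signature": 0xFF, "seq": null, "version": 0}, "archived": false, "weight": 0.25, "title": "beta", "balance": -0.5, "primary": false}
ruling out the remaining Shipment differences:
  field title in record Shipment: optional changed to required -> a verdict-level change on Shipment — the shown value reads the same


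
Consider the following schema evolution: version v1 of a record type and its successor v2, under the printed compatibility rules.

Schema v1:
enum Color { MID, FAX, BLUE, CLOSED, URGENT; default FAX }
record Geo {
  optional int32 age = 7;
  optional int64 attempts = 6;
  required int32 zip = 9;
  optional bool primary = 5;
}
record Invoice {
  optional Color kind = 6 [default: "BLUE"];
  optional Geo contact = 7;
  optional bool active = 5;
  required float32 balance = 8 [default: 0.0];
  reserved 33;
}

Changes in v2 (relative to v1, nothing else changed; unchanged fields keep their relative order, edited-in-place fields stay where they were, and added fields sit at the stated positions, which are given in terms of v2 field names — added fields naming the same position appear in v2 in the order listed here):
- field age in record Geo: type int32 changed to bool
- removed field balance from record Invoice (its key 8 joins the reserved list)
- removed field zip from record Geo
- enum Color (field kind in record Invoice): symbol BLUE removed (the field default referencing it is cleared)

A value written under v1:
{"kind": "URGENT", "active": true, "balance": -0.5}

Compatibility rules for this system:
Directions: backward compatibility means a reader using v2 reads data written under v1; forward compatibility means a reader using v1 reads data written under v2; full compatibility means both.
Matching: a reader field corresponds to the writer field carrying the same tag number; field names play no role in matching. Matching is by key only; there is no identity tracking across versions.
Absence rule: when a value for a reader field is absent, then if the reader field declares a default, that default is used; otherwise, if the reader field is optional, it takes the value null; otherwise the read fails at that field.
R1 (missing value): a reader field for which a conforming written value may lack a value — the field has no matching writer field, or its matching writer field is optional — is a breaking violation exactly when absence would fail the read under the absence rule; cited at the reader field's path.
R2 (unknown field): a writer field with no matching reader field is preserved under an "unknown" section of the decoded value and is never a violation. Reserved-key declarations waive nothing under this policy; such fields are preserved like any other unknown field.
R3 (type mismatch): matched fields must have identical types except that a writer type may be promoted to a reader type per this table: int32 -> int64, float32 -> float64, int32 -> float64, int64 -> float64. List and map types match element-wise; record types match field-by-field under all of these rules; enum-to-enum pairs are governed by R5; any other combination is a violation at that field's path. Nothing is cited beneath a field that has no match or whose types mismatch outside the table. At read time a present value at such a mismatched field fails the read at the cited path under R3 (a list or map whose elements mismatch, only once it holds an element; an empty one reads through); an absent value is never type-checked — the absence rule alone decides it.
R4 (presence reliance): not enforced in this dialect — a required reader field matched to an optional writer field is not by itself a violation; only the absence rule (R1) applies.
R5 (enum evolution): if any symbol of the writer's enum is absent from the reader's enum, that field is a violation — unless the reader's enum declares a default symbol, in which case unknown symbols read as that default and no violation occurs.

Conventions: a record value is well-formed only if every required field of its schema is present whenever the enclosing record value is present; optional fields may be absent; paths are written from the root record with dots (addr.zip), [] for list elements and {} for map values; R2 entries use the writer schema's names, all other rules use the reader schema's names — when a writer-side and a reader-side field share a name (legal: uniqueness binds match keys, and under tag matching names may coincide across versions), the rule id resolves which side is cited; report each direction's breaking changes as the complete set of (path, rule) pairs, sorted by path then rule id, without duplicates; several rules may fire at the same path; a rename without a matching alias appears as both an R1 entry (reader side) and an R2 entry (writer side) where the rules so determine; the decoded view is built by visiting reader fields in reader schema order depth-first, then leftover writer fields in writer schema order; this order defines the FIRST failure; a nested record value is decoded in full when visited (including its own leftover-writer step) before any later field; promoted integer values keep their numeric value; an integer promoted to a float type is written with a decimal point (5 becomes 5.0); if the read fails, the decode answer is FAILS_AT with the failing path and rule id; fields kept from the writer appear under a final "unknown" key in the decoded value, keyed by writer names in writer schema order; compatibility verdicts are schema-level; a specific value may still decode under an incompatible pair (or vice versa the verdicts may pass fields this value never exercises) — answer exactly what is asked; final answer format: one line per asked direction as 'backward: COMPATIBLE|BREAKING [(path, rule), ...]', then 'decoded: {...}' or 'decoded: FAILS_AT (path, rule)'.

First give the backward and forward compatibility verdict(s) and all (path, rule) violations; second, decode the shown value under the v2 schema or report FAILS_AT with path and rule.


backward: BREAKING [(contact.age, R3)]; forward: BREAKING [(contact.age, R3), (contact.zip, R1)]; decoded: {"kind": "URGENT", "contact": null, "active": true, "unknown": {"balance": -0.5}}

arrows below run writer -> reader for Invoice
backward on Invoice — v2 reading data written by v1:
  kind: Color -> Color, writer optional; from kind
  contact: Geo -> Geo, writer optional; from contact
  active: bool -> bool, writer optional; from active
  leftover writer field: balance
  contact.age: int32 -> bool, writer optional; from contact.age
  contact.attempts: int64 -> int64, writer optional; from contact.attempts
  contact.primary: bool -> bool, writer optional; from contact.primary
  leftover writer field: contact.zip
  violation R3 at contact.age
  backward on Invoice therefore BREAKING (1)
forward on Invoice — v1 reading data written by v2:
  kind: Color -> Color, writer optional; from kind
  contact: Geo -> Geo, writer optional; from contact
  active: bool -> bool, writer optional; from active
  no writer field matches reader balance
  contact.age: bool -> int32, writer optional; from contact.age
  contact.attempts: int64 -> int64, writer optional; from contact.attempts
  no writer field matches reader contact.zip
  contact.primary: bool -> bool, writer optional; from contact.primary
  violation R3 at contact.age
  violation R1 at contact.zip
  forward on Invoice therefore BREAKING (2)
decode (reader v2):
  kind := "URGENT"
  contact := null (missing; optional => null)
  active := true
  writer balance: kept under "unknown"
  => decoded: {"kind": "URGENT", "contact": null, "active": true, "unknown": {"balance": -0.5}}


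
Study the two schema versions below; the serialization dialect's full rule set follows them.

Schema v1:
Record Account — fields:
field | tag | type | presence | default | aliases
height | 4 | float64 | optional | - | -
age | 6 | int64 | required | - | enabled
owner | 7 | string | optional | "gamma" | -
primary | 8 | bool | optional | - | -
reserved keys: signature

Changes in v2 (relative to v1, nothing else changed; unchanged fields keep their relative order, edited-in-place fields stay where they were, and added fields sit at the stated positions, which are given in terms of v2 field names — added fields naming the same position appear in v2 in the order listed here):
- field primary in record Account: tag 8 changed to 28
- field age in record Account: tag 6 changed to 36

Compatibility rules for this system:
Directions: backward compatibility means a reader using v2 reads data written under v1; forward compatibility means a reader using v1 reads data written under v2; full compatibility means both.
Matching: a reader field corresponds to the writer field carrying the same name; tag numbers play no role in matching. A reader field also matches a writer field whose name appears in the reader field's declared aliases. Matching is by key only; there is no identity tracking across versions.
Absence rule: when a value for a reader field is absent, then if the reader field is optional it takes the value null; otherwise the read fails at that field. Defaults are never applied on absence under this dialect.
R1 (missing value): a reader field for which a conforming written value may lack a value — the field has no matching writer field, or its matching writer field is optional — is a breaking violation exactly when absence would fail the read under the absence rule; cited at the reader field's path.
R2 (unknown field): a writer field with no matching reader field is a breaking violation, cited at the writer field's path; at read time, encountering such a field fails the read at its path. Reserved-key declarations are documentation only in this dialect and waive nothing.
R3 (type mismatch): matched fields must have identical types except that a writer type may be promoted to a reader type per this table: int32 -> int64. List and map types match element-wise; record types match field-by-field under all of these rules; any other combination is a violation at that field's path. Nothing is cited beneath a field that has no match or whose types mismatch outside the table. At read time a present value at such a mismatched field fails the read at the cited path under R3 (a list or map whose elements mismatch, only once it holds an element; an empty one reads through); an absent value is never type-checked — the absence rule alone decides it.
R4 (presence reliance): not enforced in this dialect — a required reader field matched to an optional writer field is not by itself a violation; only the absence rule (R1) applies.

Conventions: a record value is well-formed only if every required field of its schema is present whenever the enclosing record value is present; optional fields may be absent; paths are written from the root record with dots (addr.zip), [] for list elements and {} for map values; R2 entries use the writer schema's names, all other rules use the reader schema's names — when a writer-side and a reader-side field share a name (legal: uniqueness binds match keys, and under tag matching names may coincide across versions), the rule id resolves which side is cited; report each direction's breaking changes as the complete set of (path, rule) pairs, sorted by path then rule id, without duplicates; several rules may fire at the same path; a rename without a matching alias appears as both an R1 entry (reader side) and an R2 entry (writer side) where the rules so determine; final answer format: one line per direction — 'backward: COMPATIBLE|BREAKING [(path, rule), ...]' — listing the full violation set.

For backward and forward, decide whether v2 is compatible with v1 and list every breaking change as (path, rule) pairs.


the writer's type comes first in each Account pair
backward analysis of Account with v2 as reader and v1 as writer:
  height <- height (float64 -> float64, writer optional)
  age <- age (int64 -> int64, writer required)
  owner <- owner (string -> string, writer optional)
  primary <- primary (bool -> bool, writer optional)
  => no violations; backward on Account: COMPATIBLE
forward analysis of Account with v1 as reader and v2 as writer:
  height <- height (float64 -> float64, writer optional)
  age <- age (int64 -> int64, writer required)
  owner <- owner (string -> string, writer optional)
  primary <- primary (bool -> bool, writer optional)
  => no violations; forward on Account: COMPATIBLE

backward: COMPATIBLE []; forward: COMPATIBLE []


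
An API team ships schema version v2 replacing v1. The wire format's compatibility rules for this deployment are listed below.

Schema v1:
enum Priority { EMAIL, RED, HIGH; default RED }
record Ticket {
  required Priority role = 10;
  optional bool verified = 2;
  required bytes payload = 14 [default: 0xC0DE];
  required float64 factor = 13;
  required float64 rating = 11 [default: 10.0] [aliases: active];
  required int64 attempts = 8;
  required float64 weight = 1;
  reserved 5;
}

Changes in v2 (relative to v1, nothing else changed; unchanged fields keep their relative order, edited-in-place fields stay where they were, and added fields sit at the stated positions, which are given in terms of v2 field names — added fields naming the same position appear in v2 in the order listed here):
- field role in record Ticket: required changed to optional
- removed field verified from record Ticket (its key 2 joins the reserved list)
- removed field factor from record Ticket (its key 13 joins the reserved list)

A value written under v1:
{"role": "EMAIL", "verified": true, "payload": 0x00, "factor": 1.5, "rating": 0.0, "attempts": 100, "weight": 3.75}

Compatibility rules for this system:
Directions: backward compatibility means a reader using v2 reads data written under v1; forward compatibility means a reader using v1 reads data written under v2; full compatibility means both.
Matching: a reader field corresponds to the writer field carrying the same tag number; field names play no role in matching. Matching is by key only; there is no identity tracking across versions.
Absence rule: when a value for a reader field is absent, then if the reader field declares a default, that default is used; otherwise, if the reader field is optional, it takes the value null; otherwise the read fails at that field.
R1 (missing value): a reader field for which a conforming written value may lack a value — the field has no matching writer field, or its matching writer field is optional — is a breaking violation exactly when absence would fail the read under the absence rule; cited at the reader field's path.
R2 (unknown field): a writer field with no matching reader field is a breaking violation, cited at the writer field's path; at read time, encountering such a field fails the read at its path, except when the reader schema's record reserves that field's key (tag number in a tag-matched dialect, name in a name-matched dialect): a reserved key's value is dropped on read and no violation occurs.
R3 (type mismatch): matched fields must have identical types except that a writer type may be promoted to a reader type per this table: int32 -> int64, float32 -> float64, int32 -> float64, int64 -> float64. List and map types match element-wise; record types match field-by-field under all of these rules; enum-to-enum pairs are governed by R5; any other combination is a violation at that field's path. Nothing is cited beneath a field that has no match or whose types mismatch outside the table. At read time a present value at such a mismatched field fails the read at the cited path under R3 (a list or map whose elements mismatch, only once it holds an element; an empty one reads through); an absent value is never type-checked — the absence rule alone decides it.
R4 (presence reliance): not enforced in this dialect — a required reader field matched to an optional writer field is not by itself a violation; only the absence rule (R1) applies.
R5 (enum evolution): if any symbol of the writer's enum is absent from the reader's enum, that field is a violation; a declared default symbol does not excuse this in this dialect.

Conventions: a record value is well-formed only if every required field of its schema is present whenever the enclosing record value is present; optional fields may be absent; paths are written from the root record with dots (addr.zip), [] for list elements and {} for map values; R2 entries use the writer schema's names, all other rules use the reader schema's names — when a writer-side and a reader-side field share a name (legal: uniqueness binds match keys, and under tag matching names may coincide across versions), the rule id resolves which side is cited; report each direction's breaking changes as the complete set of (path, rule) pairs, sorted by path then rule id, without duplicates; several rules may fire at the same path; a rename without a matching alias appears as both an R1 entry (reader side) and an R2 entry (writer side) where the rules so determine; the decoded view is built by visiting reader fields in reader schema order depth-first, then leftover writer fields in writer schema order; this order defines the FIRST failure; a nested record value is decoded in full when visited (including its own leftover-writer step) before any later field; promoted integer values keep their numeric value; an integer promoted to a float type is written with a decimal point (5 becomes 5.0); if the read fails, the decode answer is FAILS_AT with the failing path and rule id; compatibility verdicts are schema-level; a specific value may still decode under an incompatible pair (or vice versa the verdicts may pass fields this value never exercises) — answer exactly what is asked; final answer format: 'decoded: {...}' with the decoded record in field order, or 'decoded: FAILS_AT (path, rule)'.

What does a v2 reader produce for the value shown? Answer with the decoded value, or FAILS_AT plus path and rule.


the writer's type comes first in each Ticket pair
decode walk for Ticket under reader schema v2:
  role := "EMAIL"
  payload := 0x00
  rating := 0.0
  attempts := 100
  weight := 3.75
  writer verified: reserved -> dropped
  writer factor: reserved -> dropped
  => decoded: {"role": "EMAIL", "payload": 0x00, "rating": 0.0, "attempts": 100, "weight": 3.75}
ruling out the remaining Ticket differences:
  field role in record Ticket: required changed to optional -> shifts the Ticket verdicts, not this decode

decoded: {"role": "EMAIL", "payload": 0x00, "rating": 0.0, "attempts": 100, "weight": 3.75}


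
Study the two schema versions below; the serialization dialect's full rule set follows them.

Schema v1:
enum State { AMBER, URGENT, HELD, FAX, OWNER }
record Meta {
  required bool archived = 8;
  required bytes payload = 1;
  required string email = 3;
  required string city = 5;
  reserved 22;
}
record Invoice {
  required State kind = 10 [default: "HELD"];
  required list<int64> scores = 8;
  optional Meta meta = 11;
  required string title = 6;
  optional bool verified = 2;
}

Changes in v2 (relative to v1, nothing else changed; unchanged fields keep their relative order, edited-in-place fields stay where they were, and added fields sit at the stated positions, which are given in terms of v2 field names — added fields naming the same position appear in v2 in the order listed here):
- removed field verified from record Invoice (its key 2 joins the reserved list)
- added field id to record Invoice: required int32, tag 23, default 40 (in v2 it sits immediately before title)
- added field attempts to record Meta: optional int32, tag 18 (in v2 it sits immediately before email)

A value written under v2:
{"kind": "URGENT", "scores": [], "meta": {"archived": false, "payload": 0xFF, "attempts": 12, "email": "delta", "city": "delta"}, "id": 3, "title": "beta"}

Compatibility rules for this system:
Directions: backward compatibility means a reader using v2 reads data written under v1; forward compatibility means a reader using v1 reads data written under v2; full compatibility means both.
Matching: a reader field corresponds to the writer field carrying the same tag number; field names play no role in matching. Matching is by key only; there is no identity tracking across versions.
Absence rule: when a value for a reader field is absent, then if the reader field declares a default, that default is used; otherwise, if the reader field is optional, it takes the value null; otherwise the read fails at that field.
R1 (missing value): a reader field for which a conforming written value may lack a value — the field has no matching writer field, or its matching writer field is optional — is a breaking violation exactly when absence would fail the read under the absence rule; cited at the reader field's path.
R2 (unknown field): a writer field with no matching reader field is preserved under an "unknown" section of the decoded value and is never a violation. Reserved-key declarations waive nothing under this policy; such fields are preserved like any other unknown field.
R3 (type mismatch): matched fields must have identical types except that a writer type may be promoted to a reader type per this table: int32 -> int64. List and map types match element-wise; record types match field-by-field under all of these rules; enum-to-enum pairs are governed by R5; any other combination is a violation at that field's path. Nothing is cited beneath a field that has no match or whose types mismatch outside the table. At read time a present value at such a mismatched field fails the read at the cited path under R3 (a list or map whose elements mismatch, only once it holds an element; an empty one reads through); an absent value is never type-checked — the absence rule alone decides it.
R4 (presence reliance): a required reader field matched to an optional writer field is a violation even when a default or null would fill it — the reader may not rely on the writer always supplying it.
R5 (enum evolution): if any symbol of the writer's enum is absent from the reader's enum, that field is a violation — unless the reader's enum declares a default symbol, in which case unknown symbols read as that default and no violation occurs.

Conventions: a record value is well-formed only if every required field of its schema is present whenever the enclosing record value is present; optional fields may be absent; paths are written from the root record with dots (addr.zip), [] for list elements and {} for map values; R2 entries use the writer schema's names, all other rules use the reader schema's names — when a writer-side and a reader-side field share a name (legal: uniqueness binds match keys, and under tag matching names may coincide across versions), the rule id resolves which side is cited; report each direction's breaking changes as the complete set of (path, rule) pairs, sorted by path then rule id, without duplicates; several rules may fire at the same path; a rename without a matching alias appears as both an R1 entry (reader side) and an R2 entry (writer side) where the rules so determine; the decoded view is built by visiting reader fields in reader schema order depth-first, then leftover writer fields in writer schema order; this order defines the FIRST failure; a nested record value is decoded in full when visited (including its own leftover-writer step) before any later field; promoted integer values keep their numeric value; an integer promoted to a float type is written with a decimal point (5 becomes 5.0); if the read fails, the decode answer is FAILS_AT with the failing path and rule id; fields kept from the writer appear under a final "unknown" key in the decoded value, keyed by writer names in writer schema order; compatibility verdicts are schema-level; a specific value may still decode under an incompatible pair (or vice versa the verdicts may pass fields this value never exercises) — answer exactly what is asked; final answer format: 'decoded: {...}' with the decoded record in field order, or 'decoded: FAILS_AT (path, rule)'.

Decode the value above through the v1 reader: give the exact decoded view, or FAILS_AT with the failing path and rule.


decoded: {"kind": "URGENT", "scores": [], "meta": {"archived": false, "payload": 0xFF, "email": "delta", "city": "delta", "unknown": {"attempts": 12}}, "title": "beta", "verified": null, "unknown": {"id": 3}}

in Invoice below, arrows point writer -> reader
decoding the Invoice value with the v1 reader:
  kind := "URGENT"
  scores := []
  meta.archived := false
  meta.payload := 0xFF
  meta.email := "delta"
  meta.city := "delta"
  writer meta.attempts: kept under "unknown"
  title := "beta"
  verified := null (missing; optional => null)
  writer id: kept under "unknown"
  => decoded: {"kind": "URGENT", "scores": [], "meta": {"archived": false, "payload": 0xFF, "email": "delta", "city": "delta", "unknown": {"attempts": 12}}, "title": "beta", "verified": null, "unknown": {"id": 3}}
diffs on Invoice not affecting the asked answer:
  removed field verified from record Invoice (its key 2 joins the reserved list) -> inert under this dialect — no rule fires on Invoice and the result does not move
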